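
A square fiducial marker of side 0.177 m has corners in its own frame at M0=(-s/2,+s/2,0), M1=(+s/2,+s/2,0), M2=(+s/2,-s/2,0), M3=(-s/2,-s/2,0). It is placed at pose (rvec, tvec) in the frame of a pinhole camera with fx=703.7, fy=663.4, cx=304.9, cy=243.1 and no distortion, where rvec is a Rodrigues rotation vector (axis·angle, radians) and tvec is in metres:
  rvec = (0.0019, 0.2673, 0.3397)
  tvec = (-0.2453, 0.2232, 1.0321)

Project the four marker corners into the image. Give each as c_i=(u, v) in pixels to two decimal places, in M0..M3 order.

c0=(69.18, 416.93) c1=(170.14, 462.96) c2=(209.80, 354.57) c3=(106.32, 312.90)

Intrinsics K: fx=703.7, fy=663.4, cx=304.9, cy=243.1
Marker side s = 0.177 m; corners in marker frame (Z=0):
  M0 = (-0.0885, +0.0885, 0)
  M1 = (+0.0885, +0.0885, 0)
  M2 = (+0.0885, -0.0885, 0)
  M3 = (-0.0885, -0.0885, 0)
rvec = (0.0019, 0.2673, 0.3397), |rvec| = θ = 0.43226 rad = 24.767°
Rodrigues: sinθ=0.41892, 1−cosθ=0.09198; R = I + sinθ·[k]× + (1−cosθ)·[k]×²:
    [+0.90802 -0.32897 +0.25937]
    [+0.32947 +0.94319 +0.04286]
    [-0.25874 +0.04654 +0.96483]
t = (-0.2453, 0.2232, 1.0321) m
M0: Pc = R·M0+t = (-0.35477, +0.27751, +1.05912); u = 703.7·(-0.35477)/1.05912 + 304.9 = 69.1806, v = 663.4·(+0.27751)/1.05912 + 243.1 = 416.9270
M1: Pc = R·M1+t = (-0.19405, +0.33583, +1.01332); u = 703.7·(-0.19405)/1.01332 + 304.9 = 170.1395, v = 663.4·(+0.33583)/1.01332 + 243.1 = 462.9613
M2: Pc = R·M2+t = (-0.13583, +0.16889, +1.00508); u = 703.7·(-0.13583)/1.00508 + 304.9 = 209.8025, v = 663.4·(+0.16889)/1.00508 + 243.1 = 354.5720
M3: Pc = R·M3+t = (-0.29655, +0.11057, +1.05088); u = 703.7·(-0.29655)/1.05088 + 304.9 = 106.3238, v = 663.4·(+0.11057)/1.05088 + 243.1 = 312.9003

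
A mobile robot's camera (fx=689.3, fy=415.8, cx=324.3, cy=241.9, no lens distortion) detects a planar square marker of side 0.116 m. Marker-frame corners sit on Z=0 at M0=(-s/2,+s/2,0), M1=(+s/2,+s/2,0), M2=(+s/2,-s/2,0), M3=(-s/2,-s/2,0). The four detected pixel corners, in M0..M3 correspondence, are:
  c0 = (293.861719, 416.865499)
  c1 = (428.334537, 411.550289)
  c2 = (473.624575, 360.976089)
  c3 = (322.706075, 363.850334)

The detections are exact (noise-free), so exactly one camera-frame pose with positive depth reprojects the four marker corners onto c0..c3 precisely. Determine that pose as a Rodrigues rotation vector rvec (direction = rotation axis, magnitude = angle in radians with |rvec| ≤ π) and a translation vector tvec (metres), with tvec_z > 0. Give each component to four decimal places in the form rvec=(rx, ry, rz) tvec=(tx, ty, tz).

Intrinsics K: fx=689.3, fy=415.8, cx=324.3, cy=241.9
Marker side s = 0.116 m; corners in marker frame (Z=0):
  M0 = (-0.0580, +0.0580, 0)
  M1 = (+0.0580, +0.0580, 0)
  M2 = (+0.0580, -0.0580, 0)
  M3 = (-0.0580, -0.0580, 0)
Detected image corners:
  c0 = (293.861719, 416.865499) px
  c1 = (428.334537, 411.550289) px
  c2 = (473.624575, 360.976089) px
  c3 = (322.706075, 363.850334) px
Planar DLT: solve 8×8 A·h = b for H (H[2,2]=1):
  H  [+1413.43324 +104.41019 +380.47384]
  H  [+156.22348 +881.93254 +389.93724]
  H  [+0.49498 +1.12211 +1.00000]
B = K⁻¹H; ‖b₁‖=1.885890, ‖b₂‖=1.885890; λ = 2/(‖b₁‖+‖b₂‖) = 0.530254, sign → tz>0 ⇒ λ=+0.530254
r₁ = λ·B[:,0] = (+0.96382,+0.04653,+0.26247); r₂ = λ·B[:,1] = (-0.19962,+0.77854,+0.59501)
r₃ = r₁×r₂ = (-0.17666,-0.62587,+0.75966); SVD([r₁ r₂ r₃]) → R = UVᵀ:
  R  [+0.96382 -0.19962 -0.17666]
  R  [+0.04653 +0.77854 -0.62587]
  R  [+0.26247 +0.59501 +0.75966]
t = (+0.04321, +0.18879, +0.53025) m
tr R = 2.502014; θ = arccos((tr R − 1)/2) = 0.721210 rad = 41.322°
axis k = ((R−Rᵀ)₃₂, (R−Rᵀ)₁₃, (R−Rᵀ)₂₁) / (2 sinθ) = (+0.924493, -0.332520, +0.186392)
rvec = θ·k = (+0.666754, -0.239817, +0.134428)

rvec=(0.6668, -0.2398, 0.1344) tvec=(0.0432, 0.1888, 0.5303)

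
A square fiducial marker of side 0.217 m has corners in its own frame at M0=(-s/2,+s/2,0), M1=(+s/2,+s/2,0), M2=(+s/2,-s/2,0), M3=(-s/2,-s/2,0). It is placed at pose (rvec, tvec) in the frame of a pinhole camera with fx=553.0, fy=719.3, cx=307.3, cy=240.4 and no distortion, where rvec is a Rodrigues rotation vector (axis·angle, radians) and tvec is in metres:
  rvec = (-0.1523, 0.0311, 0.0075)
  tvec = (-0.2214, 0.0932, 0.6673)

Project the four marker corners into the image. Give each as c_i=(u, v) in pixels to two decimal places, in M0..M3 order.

c0=(27.61, 460.15) c1=(209.91, 463.71) c2=(216.35, 226.14) c3=(42.72, 225.12)

Intrinsics K: fx=553.0, fy=719.3, cx=307.3, cy=240.4
Marker side s = 0.217 m; corners in marker frame (Z=0):
  M0 = (-0.1085, +0.1085, 0)
  M1 = (+0.1085, +0.1085, 0)
  M2 = (+0.1085, -0.1085, 0)
  M3 = (-0.1085, -0.1085, 0)
rvec = (-0.1523, 0.0311, 0.0075), |rvec| = θ = 0.15562 rad = 8.917°
Rodrigues: sinθ=0.15500, 1−cosθ=0.01208; R = I + sinθ·[k]× + (1−cosθ)·[k]×²:
    [+0.99949 -0.00983 +0.03040]
    [+0.00511 +0.98840 +0.15180]
    [-0.03154 -0.15157 +0.98794]
t = (-0.2214, 0.0932, 0.6673) m
M0: Pc = R·M0+t = (-0.33091, +0.19989, +0.65428); u = 553.0·(-0.33091)/0.65428 + 307.3 = 27.6112, v = 719.3·(+0.19989)/0.65428 + 240.4 = 460.1521
M1: Pc = R·M1+t = (-0.11402, +0.20100, +0.64743); u = 553.0·(-0.11402)/0.64743 + 307.3 = 209.9086, v = 719.3·(+0.20100)/0.64743 + 240.4 = 463.7066
M2: Pc = R·M2+t = (-0.11189, -0.01349, +0.68032); u = 553.0·(-0.11189)/0.68032 + 307.3 = 216.3515, v = 719.3·(-0.01349)/0.68032 + 240.4 = 226.1402
M3: Pc = R·M3+t = (-0.32878, -0.01460, +0.68717); u = 553.0·(-0.32878)/0.68717 + 307.3 = 42.7154, v = 719.3·(-0.01460)/0.68717 + 240.4 = 225.1223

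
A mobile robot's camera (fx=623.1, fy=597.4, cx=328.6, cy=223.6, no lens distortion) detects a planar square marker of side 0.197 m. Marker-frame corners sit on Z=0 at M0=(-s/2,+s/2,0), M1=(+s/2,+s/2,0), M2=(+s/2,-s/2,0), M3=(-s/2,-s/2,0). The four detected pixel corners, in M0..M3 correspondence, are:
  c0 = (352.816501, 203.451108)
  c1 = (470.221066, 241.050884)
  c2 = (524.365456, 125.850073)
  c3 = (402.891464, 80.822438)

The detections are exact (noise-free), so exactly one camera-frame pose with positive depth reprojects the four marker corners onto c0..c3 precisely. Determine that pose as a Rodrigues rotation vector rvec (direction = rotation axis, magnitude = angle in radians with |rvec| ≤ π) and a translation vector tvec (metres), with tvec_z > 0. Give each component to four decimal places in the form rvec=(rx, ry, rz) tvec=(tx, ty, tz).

Intrinsics K: fx=623.1, fy=597.4, cx=328.6, cy=223.6
Marker side s = 0.197 m; corners in marker frame (Z=0):
  M0 = (-0.0985, +0.0985, 0)
  M1 = (+0.0985, +0.0985, 0)
  M2 = (+0.0985, -0.0985, 0)
  M3 = (-0.0985, -0.0985, 0)
Detected image corners:
  c0 = (352.816501, 203.451108) px
  c1 = (470.221066, 241.050884) px
  c2 = (524.365456, 125.850073) px
  c3 = (402.891464, 80.822438) px
Planar DLT: solve 8×8 A·h = b for H (H[2,2]=1):
  H  [+703.66562 -146.46166 +438.19262]
  H  [+245.54166 +647.21883 +164.83079]
  H  [+0.22316 +0.27031 +1.00000]
B = K⁻¹H; ‖b₁‖=1.086465, ‖b₂‖=1.086465; λ = 2/(‖b₁‖+‖b₂‖) = 0.920416, sign → tz>0 ⇒ λ=+0.920416
r₁ = λ·B[:,0] = (+0.93110,+0.30143,+0.20540); r₂ = λ·B[:,1] = (-0.34755,+0.90405,+0.24880)
r₃ = r₁×r₂ = (-0.11070,-0.30305,+0.94652); SVD([r₁ r₂ r₃]) → R = UVᵀ:
  R  [+0.93110 -0.34755 -0.11070]
  R  [+0.30143 +0.90405 -0.30305]
  R  [+0.20540 +0.24880 +0.94652]
t = (+0.16189, -0.09055, +0.92042) m
tr R = 2.781676; θ = arccos((tr R − 1)/2) = 0.471610 rad = 27.021°
axis k = ((R−Rᵀ)₃₂, (R−Rᵀ)₁₃, (R−Rᵀ)₂₁) / (2 sinθ) = (+0.607330, -0.347882, +0.714232)
rvec = θ·k = (+0.286423, -0.164065, +0.336839)

rvec=(0.2864, -0.1641, 0.3368) tvec=(0.1619, -0.0905, 0.9204)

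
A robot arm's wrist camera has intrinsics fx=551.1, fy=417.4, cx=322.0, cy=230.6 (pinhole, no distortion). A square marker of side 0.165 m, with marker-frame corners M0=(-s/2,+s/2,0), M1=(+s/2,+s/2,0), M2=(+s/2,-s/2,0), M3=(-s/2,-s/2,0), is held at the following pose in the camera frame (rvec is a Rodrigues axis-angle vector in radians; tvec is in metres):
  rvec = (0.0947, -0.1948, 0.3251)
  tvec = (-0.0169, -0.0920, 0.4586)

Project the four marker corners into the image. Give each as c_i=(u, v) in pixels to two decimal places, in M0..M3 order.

c0=(173.41, 193.63) c1=(359.68, 240.35) c2=(423.49, 102.46) c3=(237.87, 43.98)

Intrinsics K: fx=551.1, fy=417.4, cx=322.0, cy=230.6
Marker side s = 0.165 m; corners in marker frame (Z=0):
  M0 = (-0.0825, +0.0825, 0)
  M1 = (+0.0825, +0.0825, 0)
  M2 = (+0.0825, -0.0825, 0)
  M3 = (-0.0825, -0.0825, 0)
rvec = (0.0947, -0.1948, 0.3251), |rvec| = θ = 0.39065 rad = 22.382°
Rodrigues: sinθ=0.38079, 1−cosθ=0.07534; R = I + sinθ·[k]× + (1−cosθ)·[k]×²:
    [+0.92909 -0.32600 -0.17468]
    [+0.30779 +0.94340 -0.12357]
    [+0.20508 +0.06105 +0.97684]
t = (-0.0169, -0.0920, 0.4586) m
M0: Pc = R·M0+t = (-0.12045, -0.03956, +0.44672); u = 551.1·(-0.12045)/0.44672 + 322.0 = 173.4109, v = 417.4·(-0.03956)/0.44672 + 230.6 = 193.6341
M1: Pc = R·M1+t = (+0.03285, +0.01122, +0.48056); u = 551.1·(+0.03285)/0.48056 + 322.0 = 359.6778, v = 417.4·(+0.01122)/0.48056 + 230.6 = 240.3477
M2: Pc = R·M2+t = (+0.08665, -0.14444, +0.47048); u = 551.1·(+0.08665)/0.47048 + 322.0 = 423.4916, v = 417.4·(-0.14444)/0.47048 + 230.6 = 102.4587
M3: Pc = R·M3+t = (-0.06665, -0.19522, +0.43664); u = 551.1·(-0.06665)/0.43664 + 322.0 = 237.8733, v = 417.4·(-0.19522)/0.43664 + 230.6 = 43.9815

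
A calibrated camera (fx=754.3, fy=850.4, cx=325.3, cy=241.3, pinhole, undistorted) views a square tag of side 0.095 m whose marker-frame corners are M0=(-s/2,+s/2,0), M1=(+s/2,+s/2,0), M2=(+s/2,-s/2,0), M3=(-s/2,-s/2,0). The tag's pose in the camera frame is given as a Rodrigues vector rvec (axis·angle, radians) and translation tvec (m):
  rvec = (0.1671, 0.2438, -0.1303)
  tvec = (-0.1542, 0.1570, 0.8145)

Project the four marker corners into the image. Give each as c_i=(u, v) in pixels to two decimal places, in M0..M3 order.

Intrinsics K: fx=754.3, fy=850.4, cx=325.3, cy=241.3
Marker side s = 0.095 m; corners in marker frame (Z=0):
  M0 = (-0.0475, +0.0475, 0)
  M1 = (+0.0475, +0.0475, 0)
  M2 = (+0.0475, -0.0475, 0)
  M3 = (-0.0475, -0.0475, 0)
rvec = (0.1671, 0.2438, -0.1303), |rvec| = θ = 0.32302 rad = 18.507°
Rodrigues: sinθ=0.31743, 1−cosθ=0.05172; R = I + sinθ·[k]× + (1−cosθ)·[k]×²:
    [+0.96212 +0.14824 +0.22879]
    [-0.10785 +0.97774 -0.17996]
    [-0.25037 +0.14846 +0.95670]
t = (-0.1542, 0.1570, 0.8145) m
M0: Pc = R·M0+t = (-0.19286, +0.20857, +0.83344); u = 754.3·(-0.19286)/0.83344 + 325.3 = 150.7547, v = 850.4·(+0.20857)/0.83344 + 241.3 = 454.1088
M1: Pc = R·M1+t = (-0.10146, +0.19832, +0.80966); u = 754.3·(-0.10146)/0.80966 + 325.3 = 230.7792, v = 850.4·(+0.19832)/0.80966 + 241.3 = 449.5990
M2: Pc = R·M2+t = (-0.11554, +0.10543, +0.79556); u = 754.3·(-0.11554)/0.79556 + 325.3 = 215.7511, v = 850.4·(+0.10543)/0.79556 + 241.3 = 354.0027
M3: Pc = R·M3+t = (-0.20694, +0.11568, +0.81934); u = 754.3·(-0.20694)/0.81934 + 325.3 = 134.7853, v = 850.4·(+0.11568)/0.81934 + 241.3 = 361.3653

c0=(150.75, 454.11) c1=(230.78, 449.60) c2=(215.75, 354.00) c3=(134.79, 361.37)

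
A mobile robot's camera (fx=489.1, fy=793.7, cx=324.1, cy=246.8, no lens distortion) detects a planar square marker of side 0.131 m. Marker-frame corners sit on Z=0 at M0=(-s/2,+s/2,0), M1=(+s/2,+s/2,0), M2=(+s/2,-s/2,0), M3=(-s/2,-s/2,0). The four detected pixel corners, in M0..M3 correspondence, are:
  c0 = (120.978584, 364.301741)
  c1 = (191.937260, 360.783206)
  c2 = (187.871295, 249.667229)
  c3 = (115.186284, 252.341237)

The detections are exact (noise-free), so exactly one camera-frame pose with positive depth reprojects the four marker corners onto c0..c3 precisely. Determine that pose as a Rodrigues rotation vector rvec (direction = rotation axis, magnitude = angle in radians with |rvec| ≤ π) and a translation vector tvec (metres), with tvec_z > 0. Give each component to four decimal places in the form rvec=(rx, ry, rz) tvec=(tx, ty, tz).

Intrinsics K: fx=489.1, fy=793.7, cx=324.1, cy=246.8
Marker side s = 0.131 m; corners in marker frame (Z=0):
  M0 = (-0.0655, +0.0655, 0)
  M1 = (+0.0655, +0.0655, 0)
  M2 = (+0.0655, -0.0655, 0)
  M3 = (-0.0655, -0.0655, 0)
Detected image corners:
  c0 = (120.978584, 364.301741) px
  c1 = (191.937260, 360.783206) px
  c2 = (187.871295, 249.667229) px
  c3 = (115.186284, 252.341237) px
Planar DLT: solve 8×8 A·h = b for H (H[2,2]=1):
  H  [+557.84758 +65.19171 +154.16993]
  H  [-4.41652 +906.38997 +307.42149]
  H  [+0.06277 +0.17918 +1.00000]
B = K⁻¹H; ‖b₁‖=1.101040, ‖b₂‖=1.101040; λ = 2/(‖b₁‖+‖b₂‖) = 0.908232, sign → tz>0 ⇒ λ=+0.908232
r₁ = λ·B[:,0] = (+0.99811,-0.02278,+0.05701); r₂ = λ·B[:,1] = (+0.01322,+0.98658,+0.16273)
r₃ = r₁×r₂ = (-0.05995,-0.16167,+0.98502); SVD([r₁ r₂ r₃]) → R = UVᵀ:
  R  [+0.99811 +0.01322 -0.05995]
  R  [-0.02278 +0.98658 -0.16167]
  R  [+0.05701 +0.16273 +0.98502]
t = (-0.31555, +0.06937, +0.90823) m
tr R = 2.969717; θ = arccos((tr R − 1)/2) = 0.174241 rad = 9.983°
axis k = ((R−Rᵀ)₃₂, (R−Rᵀ)₁₃, (R−Rᵀ)₂₁) / (2 sinθ) = (+0.935634, -0.337350, -0.103844)
rvec = θ·k = (+0.163026, -0.058780, -0.018094)

rvec=(0.1630, -0.0588, -0.0181) tvec=(-0.3156, 0.0694, 0.9082)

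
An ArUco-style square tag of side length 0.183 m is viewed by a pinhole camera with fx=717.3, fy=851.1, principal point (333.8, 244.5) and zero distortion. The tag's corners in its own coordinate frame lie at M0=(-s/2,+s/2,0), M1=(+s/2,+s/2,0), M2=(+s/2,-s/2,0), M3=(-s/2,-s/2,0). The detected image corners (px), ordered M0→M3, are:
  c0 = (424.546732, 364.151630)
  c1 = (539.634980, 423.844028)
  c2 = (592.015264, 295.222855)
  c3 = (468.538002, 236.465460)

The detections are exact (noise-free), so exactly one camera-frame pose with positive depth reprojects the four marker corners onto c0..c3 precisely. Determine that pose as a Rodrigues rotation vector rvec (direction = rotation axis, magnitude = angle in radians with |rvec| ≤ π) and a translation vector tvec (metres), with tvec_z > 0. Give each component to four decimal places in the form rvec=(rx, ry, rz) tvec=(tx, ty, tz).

Intrinsics K: fx=717.3, fy=851.1, cx=333.8, cy=244.5
Marker side s = 0.183 m; corners in marker frame (Z=0):
  M0 = (-0.0915, +0.0915, 0)
  M1 = (+0.0915, +0.0915, 0)
  M2 = (+0.0915, -0.0915, 0)
  M3 = (-0.0915, -0.0915, 0)
Detected image corners:
  c0 = (424.546732, 364.151630) px
  c1 = (539.634980, 423.844028) px
  c2 = (592.015264, 295.222855) px
  c3 = (468.538002, 236.465460) px
Planar DLT: solve 8×8 A·h = b for H (H[2,2]=1):
  H  [+558.40377 -105.86734 +504.49964]
  H  [+263.24413 +802.61826 +331.24362]
  H  [-0.18326 +0.31028 +1.00000]
B = K⁻¹H; ‖b₁‖=0.954292, ‖b₂‖=0.954292; λ = 2/(‖b₁‖+‖b₂‖) = 1.047897, sign → tz>0 ⇒ λ=+1.047897
r₁ = λ·B[:,0] = (+0.90513,+0.37928,-0.19204); r₂ = λ·B[:,1] = (-0.30597,+0.89480,+0.32514)
r₃ = r₁×r₂ = (+0.29516,-0.23554,+0.92596); SVD([r₁ r₂ r₃]) → R = UVᵀ:
  R  [+0.90513 -0.30597 +0.29516]
  R  [+0.37928 +0.89480 -0.23554]
  R  [-0.19204 +0.32514 +0.92596]
t = (+0.24937, +0.10680, +1.04790) m
tr R = 2.725895; θ = arccos((tr R − 1)/2) = 0.529722 rad = 30.351°
axis k = ((R−Rᵀ)₃₂, (R−Rᵀ)₁₃, (R−Rᵀ)₂₁) / (2 sinθ) = (+0.554806, +0.482091, +0.678070)
rvec = θ·k = (+0.293893, +0.255374, +0.359188)

rvec=(0.2939, 0.2554, 0.3592) tvec=(0.2494, 0.1068, 1.0479)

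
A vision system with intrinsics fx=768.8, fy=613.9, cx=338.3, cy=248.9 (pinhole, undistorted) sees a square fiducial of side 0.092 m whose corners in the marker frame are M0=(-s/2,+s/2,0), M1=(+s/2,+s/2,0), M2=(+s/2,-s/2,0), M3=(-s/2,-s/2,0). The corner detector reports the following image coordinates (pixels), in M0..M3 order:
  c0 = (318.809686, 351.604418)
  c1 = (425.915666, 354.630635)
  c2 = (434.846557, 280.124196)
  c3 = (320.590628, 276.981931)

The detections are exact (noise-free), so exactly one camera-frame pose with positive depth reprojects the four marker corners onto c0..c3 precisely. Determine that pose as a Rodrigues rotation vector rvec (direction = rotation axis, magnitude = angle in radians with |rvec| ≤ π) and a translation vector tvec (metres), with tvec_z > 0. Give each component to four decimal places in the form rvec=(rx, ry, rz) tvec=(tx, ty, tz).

Intrinsics K: fx=768.8, fy=613.9, cx=338.3, cy=248.9
Marker side s = 0.092 m; corners in marker frame (Z=0):
  M0 = (-0.0460, +0.0460, 0)
  M1 = (+0.0460, +0.0460, 0)
  M2 = (+0.0460, -0.0460, 0)
  M3 = (-0.0460, -0.0460, 0)
Detected image corners:
  c0 = (318.809686, 351.604418) px
  c1 = (425.915666, 354.630635) px
  c2 = (434.846557, 280.124196) px
  c3 = (320.590628, 276.981931) px
Planar DLT: solve 8×8 A·h = b for H (H[2,2]=1):
  H  [+1197.26061 +204.92775 +374.92340]
  H  [+29.68141 +1032.06871 +317.03764]
  H  [-0.01210 +0.70158 +1.00000]
B = K⁻¹H; ‖b₁‖=1.563591, ‖b₂‖=1.563591; λ = 2/(‖b₁‖+‖b₂‖) = 0.639554, sign → tz>0 ⇒ λ=+0.639554
r₁ = λ·B[:,0] = (+0.99939,+0.03406,-0.00774); r₂ = λ·B[:,1] = (-0.02697,+0.89328,+0.44870)
r₃ = r₁×r₂ = (+0.02220,-0.44822,+0.89365); SVD([r₁ r₂ r₃]) → R = UVᵀ:
  R  [+0.99939 -0.02697 +0.02220]
  R  [+0.03406 +0.89328 -0.44822]
  R  [-0.00774 +0.44870 +0.89365]
t = (+0.03047, +0.07098, +0.63955) m
tr R = 2.786313; θ = arccos((tr R − 1)/2) = 0.466480 rad = 26.727°
axis k = ((R−Rᵀ)₃₂, (R−Rᵀ)₁₃, (R−Rᵀ)₂₁) / (2 sinθ) = (+0.997140, +0.033283, +0.067848)
rvec = θ·k = (+0.465146, +0.015526, +0.031650)

rvec=(0.4651, 0.0155, 0.0316) tvec=(0.0305, 0.0710, 0.6396)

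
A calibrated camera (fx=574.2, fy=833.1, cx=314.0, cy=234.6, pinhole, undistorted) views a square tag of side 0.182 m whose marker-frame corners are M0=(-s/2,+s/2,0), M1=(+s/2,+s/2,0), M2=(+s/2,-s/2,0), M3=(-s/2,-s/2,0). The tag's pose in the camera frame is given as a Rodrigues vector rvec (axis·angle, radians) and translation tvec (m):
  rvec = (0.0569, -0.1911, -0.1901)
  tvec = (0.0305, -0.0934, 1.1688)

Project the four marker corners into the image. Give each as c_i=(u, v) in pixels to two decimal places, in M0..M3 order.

c0=(293.87, 244.23) c1=(378.92, 219.40) c2=(363.51, 93.11) c3=(277.00, 114.55)

Intrinsics K: fx=574.2, fy=833.1, cx=314.0, cy=234.6
Marker side s = 0.182 m; corners in marker frame (Z=0):
  M0 = (-0.0910, +0.0910, 0)
  M1 = (+0.0910, +0.0910, 0)
  M2 = (+0.0910, -0.0910, 0)
  M3 = (-0.0910, -0.0910, 0)
rvec = (0.0569, -0.1911, -0.1901), |rvec| = θ = 0.27549 rad = 15.784°
Rodrigues: sinθ=0.27202, 1−cosθ=0.03771; R = I + sinθ·[k]× + (1−cosθ)·[k]×²:
    [+0.96390 +0.18230 -0.19407]
    [-0.19311 +0.98044 -0.03813]
    [+0.18332 +0.07423 +0.98025]
t = (0.0305, -0.0934, 1.1688) m
M0: Pc = R·M0+t = (-0.04063, +0.01339, +1.15887); u = 574.2·(-0.04063)/1.15887 + 314.0 = 293.8708, v = 833.1·(+0.01339)/1.15887 + 234.6 = 244.2277
M1: Pc = R·M1+t = (+0.13480, -0.02175, +1.19224); u = 574.2·(+0.13480)/1.19224 + 314.0 = 378.9239, v = 833.1·(-0.02175)/1.19224 + 234.6 = 219.3996
M2: Pc = R·M2+t = (+0.10163, -0.20019, +1.17873); u = 574.2·(+0.10163)/1.17873 + 314.0 = 363.5054, v = 833.1·(-0.20019)/1.17873 + 234.6 = 93.1081
M3: Pc = R·M3+t = (-0.07380, -0.16505, +1.14536); u = 574.2·(-0.07380)/1.14536 + 314.0 = 276.9999, v = 833.1·(-0.16505)/1.14536 + 234.6 = 114.5502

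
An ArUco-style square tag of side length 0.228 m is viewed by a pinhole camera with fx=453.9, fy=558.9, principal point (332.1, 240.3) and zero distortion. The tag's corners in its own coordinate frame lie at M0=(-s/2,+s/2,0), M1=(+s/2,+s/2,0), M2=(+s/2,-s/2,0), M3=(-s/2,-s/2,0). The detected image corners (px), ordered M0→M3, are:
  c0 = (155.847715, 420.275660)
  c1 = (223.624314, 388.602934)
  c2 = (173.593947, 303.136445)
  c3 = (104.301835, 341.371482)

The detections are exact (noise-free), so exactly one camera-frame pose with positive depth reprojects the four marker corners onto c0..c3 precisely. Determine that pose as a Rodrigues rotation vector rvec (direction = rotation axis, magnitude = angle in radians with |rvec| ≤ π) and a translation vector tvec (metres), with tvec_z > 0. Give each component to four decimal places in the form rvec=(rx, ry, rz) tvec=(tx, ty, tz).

rvec=(0.3890, 0.2050, -0.4506) tvec=(-0.4354, 0.2628, 1.1771)

Intrinsics K: fx=453.9, fy=558.9, cx=332.1, cy=240.3
Marker side s = 0.228 m; corners in marker frame (Z=0):
  M0 = (-0.1140, +0.1140, 0)
  M1 = (+0.1140, +0.1140, 0)
  M2 = (+0.1140, -0.1140, 0)
  M3 = (-0.1140, -0.1140, 0)
Detected image corners:
  c0 = (155.847715, 420.275660) px
  c1 = (223.624314, 388.602934) px
  c2 = (173.593947, 303.136445) px
  c3 = (104.301835, 341.371482) px
Planar DLT: solve 8×8 A·h = b for H (H[2,2]=1):
  H  [+261.87956 +267.39322 +164.20900]
  H  [-238.21873 +458.57142 +365.08455]
  H  [-0.23492 +0.27108 +1.00000]
B = K⁻¹H; ‖b₁‖=0.849536, ‖b₂‖=0.849536; λ = 2/(‖b₁‖+‖b₂‖) = 1.177113, sign → tz>0 ⇒ λ=+1.177113
r₁ = λ·B[:,0] = (+0.88146,-0.38283,-0.27653); r₂ = λ·B[:,1] = (+0.45998,+0.82862,+0.31909)
r₃ = r₁×r₂ = (+0.10698,-0.40846,+0.90649); SVD([r₁ r₂ r₃]) → R = UVᵀ:
  R  [+0.88146 +0.45998 +0.10698]
  R  [-0.38283 +0.82862 -0.40846]
  R  [-0.27653 +0.31909 +0.90649]
t = (-0.43540, +0.26281, +1.17711) m
tr R = 2.616565; θ = arccos((tr R − 1)/2) = 0.629567 rad = 36.072°
axis k = ((R−Rᵀ)₃₂, (R−Rᵀ)₁₃, (R−Rᵀ)₂₁) / (2 sinθ) = (+0.617828, +0.325670, -0.715701)
rvec = θ·k = (+0.388964, +0.205031, -0.450581)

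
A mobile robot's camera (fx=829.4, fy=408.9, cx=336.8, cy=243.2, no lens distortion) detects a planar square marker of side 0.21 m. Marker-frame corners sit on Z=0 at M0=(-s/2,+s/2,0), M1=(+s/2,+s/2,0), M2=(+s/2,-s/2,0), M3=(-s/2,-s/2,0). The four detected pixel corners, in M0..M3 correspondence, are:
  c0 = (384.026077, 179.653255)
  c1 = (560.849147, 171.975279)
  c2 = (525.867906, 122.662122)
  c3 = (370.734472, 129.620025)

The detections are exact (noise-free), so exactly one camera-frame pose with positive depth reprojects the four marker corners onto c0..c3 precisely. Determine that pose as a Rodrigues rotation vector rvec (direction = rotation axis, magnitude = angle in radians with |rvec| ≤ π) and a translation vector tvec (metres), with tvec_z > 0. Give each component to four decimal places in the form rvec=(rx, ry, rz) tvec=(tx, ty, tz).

Intrinsics K: fx=829.4, fy=408.9, cx=336.8, cy=243.2
Marker side s = 0.21 m; corners in marker frame (Z=0):
  M0 = (-0.1050, +0.1050, 0)
  M1 = (+0.1050, +0.1050, 0)
  M2 = (+0.1050, -0.1050, 0)
  M3 = (-0.1050, -0.1050, 0)
Detected image corners:
  c0 = (384.026077, 179.653255) px
  c1 = (560.849147, 171.975279) px
  c2 = (525.867906, 122.662122) px
  c3 = (370.734472, 129.620025) px
Planar DLT: solve 8×8 A·h = b for H (H[2,2]=1):
  H  [+776.80951 -170.17666 +459.39178]
  H  [-38.08306 +143.08024 +149.37180]
  H  [-0.02217 -0.61905 +1.00000]
B = K⁻¹H; ‖b₁‖=0.949228, ‖b₂‖=0.949228; λ = 2/(‖b₁‖+‖b₂‖) = 1.053488, sign → tz>0 ⇒ λ=+1.053488
r₁ = λ·B[:,0] = (+0.99617,-0.08423,-0.02336); r₂ = λ·B[:,1] = (+0.04867,+0.75652,-0.65216)
r₃ = r₁×r₂ = (+0.07260,+0.64853,+0.75772); SVD([r₁ r₂ r₃]) → R = UVᵀ:
  R  [+0.99617 +0.04867 +0.07260]
  R  [-0.08423 +0.75652 +0.64853]
  R  [-0.02336 -0.65216 +0.75772]
t = (+0.15571, -0.24174, +1.05349) m
tr R = 2.510408; θ = arccos((tr R − 1)/2) = 0.714831 rad = 40.957°
axis k = ((R−Rᵀ)₃₂, (R−Rᵀ)₁₃, (R−Rᵀ)₂₁) / (2 sinθ) = (-0.992152, +0.073192, -0.101373)
rvec = θ·k = (-0.709221, +0.052320, -0.072465)

rvec=(-0.7092, 0.0523, -0.0725) tvec=(0.1557, -0.2417, 1.0535)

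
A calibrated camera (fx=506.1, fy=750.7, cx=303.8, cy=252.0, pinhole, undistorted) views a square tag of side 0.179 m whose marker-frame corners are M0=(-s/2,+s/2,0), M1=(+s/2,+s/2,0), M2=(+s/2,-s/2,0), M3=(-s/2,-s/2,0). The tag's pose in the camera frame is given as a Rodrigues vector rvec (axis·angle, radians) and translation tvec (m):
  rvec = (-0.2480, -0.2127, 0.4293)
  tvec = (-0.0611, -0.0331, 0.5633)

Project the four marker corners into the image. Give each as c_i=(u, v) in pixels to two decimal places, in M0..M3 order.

c0=(135.14, 261.69) c1=(289.21, 367.06) c2=(348.08, 160.98) c3=(210.23, 55.16)

Intrinsics K: fx=506.1, fy=750.7, cx=303.8, cy=252.0
Marker side s = 0.179 m; corners in marker frame (Z=0):
  M0 = (-0.0895, +0.0895, 0)
  M1 = (+0.0895, +0.0895, 0)
  M2 = (+0.0895, -0.0895, 0)
  M3 = (-0.0895, -0.0895, 0)
rvec = (-0.2480, -0.2127, 0.4293), |rvec| = θ = 0.53948 rad = 30.910°
Rodrigues: sinθ=0.51369, 1−cosθ=0.14203; R = I + sinθ·[k]× + (1−cosθ)·[k]×²:
    [+0.88799 -0.38304 -0.25449]
    [+0.43452 +0.88005 +0.19158]
    [+0.15058 -0.28070 +0.94791]
t = (-0.0611, -0.0331, 0.5633) m
M0: Pc = R·M0+t = (-0.17486, +0.00678, +0.52470); u = 506.1·(-0.17486)/0.52470 + 303.8 = 135.1421, v = 750.7·(+0.00678)/0.52470 + 252.0 = 261.6934
M1: Pc = R·M1+t = (-0.01591, +0.08455, +0.55165); u = 506.1·(-0.01591)/0.55165 + 303.8 = 289.2067, v = 750.7·(+0.08455)/0.55165 + 252.0 = 367.0624
M2: Pc = R·M2+t = (+0.05266, -0.07298, +0.60190); u = 506.1·(+0.05266)/0.60190 + 303.8 = 348.0756, v = 750.7·(-0.07298)/0.60190 + 252.0 = 160.9840
M3: Pc = R·M3+t = (-0.10629, -0.15075, +0.57495); u = 506.1·(-0.10629)/0.57495 + 303.8 = 210.2348, v = 750.7·(-0.15075)/0.57495 + 252.0 = 55.1626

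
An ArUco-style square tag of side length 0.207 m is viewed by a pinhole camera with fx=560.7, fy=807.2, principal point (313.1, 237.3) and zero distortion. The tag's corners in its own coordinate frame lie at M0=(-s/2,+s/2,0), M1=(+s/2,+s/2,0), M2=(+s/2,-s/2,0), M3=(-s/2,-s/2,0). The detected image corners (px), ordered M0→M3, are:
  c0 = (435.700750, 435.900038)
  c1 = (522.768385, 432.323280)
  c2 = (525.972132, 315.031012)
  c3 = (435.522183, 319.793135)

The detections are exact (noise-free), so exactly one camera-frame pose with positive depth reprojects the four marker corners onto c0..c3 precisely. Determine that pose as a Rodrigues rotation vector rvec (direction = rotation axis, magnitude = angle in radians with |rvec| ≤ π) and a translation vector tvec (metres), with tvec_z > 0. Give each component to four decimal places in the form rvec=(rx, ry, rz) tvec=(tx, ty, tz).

Intrinsics K: fx=560.7, fy=807.2, cx=313.1, cy=237.3
Marker side s = 0.207 m; corners in marker frame (Z=0):
  M0 = (-0.1035, +0.1035, 0)
  M1 = (+0.1035, +0.1035, 0)
  M2 = (+0.1035, -0.1035, 0)
  M3 = (-0.1035, -0.1035, 0)
Detected image corners:
  c0 = (435.700750, 435.900038) px
  c1 = (522.768385, 432.323280) px
  c2 = (525.972132, 315.031012) px
  c3 = (435.522183, 319.793135) px
Planar DLT: solve 8×8 A·h = b for H (H[2,2]=1):
  H  [+408.22300 +80.74289 +479.78121]
  H  [-36.06464 +632.65556 +376.87843]
  H  [-0.04252 +0.18337 +1.00000]
B = K⁻¹H; ‖b₁‖=0.753691, ‖b₂‖=0.753691; λ = 2/(‖b₁‖+‖b₂‖) = 1.326804, sign → tz>0 ⇒ λ=+1.326804
r₁ = λ·B[:,0] = (+0.99749,-0.04270,-0.05641); r₂ = λ·B[:,1] = (+0.05521,+0.96838,+0.24329)
r₃ = r₁×r₂ = (+0.04424,-0.24580,+0.96831); SVD([r₁ r₂ r₃]) → R = UVᵀ:
  R  [+0.99749 +0.05521 +0.04424]
  R  [-0.04270 +0.96838 -0.24580]
  R  [-0.05641 +0.24329 +0.96831]
t = (+0.39442, +0.22943, +1.32680) m
tr R = 2.934186; θ = arccos((tr R − 1)/2) = 0.257250 rad = 14.739°
axis k = ((R−Rᵀ)₃₂, (R−Rᵀ)₁₃, (R−Rᵀ)₂₁) / (2 sinθ) = (+0.961172, +0.197812, -0.192405)
rvec = θ·k = (+0.247262, +0.050887, -0.049496)

rvec=(0.2473, 0.0509, -0.0495) tvec=(0.3944, 0.2294, 1.3268)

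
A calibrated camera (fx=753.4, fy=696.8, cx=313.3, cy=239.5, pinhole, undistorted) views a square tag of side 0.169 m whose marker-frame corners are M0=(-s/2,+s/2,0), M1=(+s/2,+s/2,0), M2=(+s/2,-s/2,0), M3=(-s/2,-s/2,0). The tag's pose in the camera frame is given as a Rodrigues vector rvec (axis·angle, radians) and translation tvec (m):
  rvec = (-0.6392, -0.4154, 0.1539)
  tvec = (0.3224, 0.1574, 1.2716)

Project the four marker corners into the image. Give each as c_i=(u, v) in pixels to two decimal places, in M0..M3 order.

c0=(467.89, 357.61) c1=(553.53, 377.37) c2=(536.48, 297.62) c3=(456.89, 276.01)

Intrinsics K: fx=753.4, fy=696.8, cx=313.3, cy=239.5
Marker side s = 0.169 m; corners in marker frame (Z=0):
  M0 = (-0.0845, +0.0845, 0)
  M1 = (+0.0845, +0.0845, 0)
  M2 = (+0.0845, -0.0845, 0)
  M3 = (-0.0845, -0.0845, 0)
rvec = (-0.6392, -0.4154, 0.1539), |rvec| = θ = 0.77770 rad = 44.559°
Rodrigues: sinθ=0.70164, 1−cosθ=0.28747; R = I + sinθ·[k]× + (1−cosθ)·[k]×²:
    [+0.90673 -0.01264 -0.42153]
    [+0.26505 +0.79455 +0.54630]
    [+0.32802 -0.60707 +0.72379]
t = (0.3224, 0.1574, 1.2716) m
M0: Pc = R·M0+t = (+0.24471, +0.20214, +1.19258); u = 753.4·(+0.24471)/1.19258 + 313.3 = 467.8944, v = 696.8·(+0.20214)/1.19258 + 239.5 = 357.6070
M1: Pc = R·M1+t = (+0.39795, +0.24694, +1.24802); u = 753.4·(+0.39795)/1.24802 + 313.3 = 553.5329, v = 696.8·(+0.24694)/1.24802 + 239.5 = 377.3704
M2: Pc = R·M2+t = (+0.40009, +0.11266, +1.35062); u = 753.4·(+0.40009)/1.35062 + 313.3 = 536.4764, v = 696.8·(+0.11266)/1.35062 + 239.5 = 297.6217
M3: Pc = R·M3+t = (+0.24685, +0.06786, +1.29518); u = 753.4·(+0.24685)/1.29518 + 313.3 = 456.8915, v = 696.8·(+0.06786)/1.29518 + 239.5 = 276.0105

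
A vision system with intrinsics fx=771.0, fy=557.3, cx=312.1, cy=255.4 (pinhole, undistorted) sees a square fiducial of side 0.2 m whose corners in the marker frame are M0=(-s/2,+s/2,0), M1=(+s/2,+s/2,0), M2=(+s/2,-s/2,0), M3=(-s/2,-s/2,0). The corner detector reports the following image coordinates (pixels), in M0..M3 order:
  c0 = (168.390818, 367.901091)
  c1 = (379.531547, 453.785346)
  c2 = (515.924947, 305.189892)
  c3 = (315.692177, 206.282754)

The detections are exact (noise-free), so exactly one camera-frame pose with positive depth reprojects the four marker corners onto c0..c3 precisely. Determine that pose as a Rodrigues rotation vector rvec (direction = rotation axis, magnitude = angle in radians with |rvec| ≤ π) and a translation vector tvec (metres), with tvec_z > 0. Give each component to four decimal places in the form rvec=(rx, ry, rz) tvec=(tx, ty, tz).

rvec=(0.0823, -0.2381, 0.5787) tvec=(0.0287, 0.0860, 0.5999)

Intrinsics K: fx=771.0, fy=557.3, cx=312.1, cy=255.4
Marker side s = 0.2 m; corners in marker frame (Z=0):
  M0 = (-0.1000, +0.1000, 0)
  M1 = (+0.1000, +0.1000, 0)
  M2 = (+0.1000, -0.1000, 0)
  M3 = (-0.1000, -0.1000, 0)
Detected image corners:
  c0 = (168.390818, 367.901091) px
  c1 = (379.531547, 453.785346) px
  c2 = (515.924947, 305.189892) px
  c3 = (315.692177, 206.282754) px
Planar DLT: solve 8×8 A·h = b for H (H[2,2]=1):
  H  [+1169.71895 -702.16783 +348.97413]
  H  [+598.41198 +779.95337 +335.31552]
  H  [+0.40952 +0.01726 +1.00000]
B = K⁻¹H; ‖b₁‖=1.667055, ‖b₂‖=1.667055; λ = 2/(‖b₁‖+‖b₂‖) = 0.599860, sign → tz>0 ⇒ λ=+0.599860
r₁ = λ·B[:,0] = (+0.81063,+0.53153,+0.24566); r₂ = λ·B[:,1] = (-0.55050,+0.83477,+0.01035)
r₃ = r₁×r₂ = (-0.19956,-0.14363,+0.96930); SVD([r₁ r₂ r₃]) → R = UVᵀ:
  R  [+0.81063 -0.55050 -0.19956]
  R  [+0.53153 +0.83477 -0.14363]
  R  [+0.24566 +0.01035 +0.96930]
t = (+0.02869, +0.08602, +0.59986) m
tr R = 2.614708; θ = arccos((tr R − 1)/2) = 0.631142 rad = 36.162°
axis k = ((R−Rᵀ)₃₂, (R−Rᵀ)₁₃, (R−Rᵀ)₂₁) / (2 sinθ) = (+0.130475, -0.377262, +0.916869)
rvec = θ·k = (+0.082348, -0.238106, +0.578675)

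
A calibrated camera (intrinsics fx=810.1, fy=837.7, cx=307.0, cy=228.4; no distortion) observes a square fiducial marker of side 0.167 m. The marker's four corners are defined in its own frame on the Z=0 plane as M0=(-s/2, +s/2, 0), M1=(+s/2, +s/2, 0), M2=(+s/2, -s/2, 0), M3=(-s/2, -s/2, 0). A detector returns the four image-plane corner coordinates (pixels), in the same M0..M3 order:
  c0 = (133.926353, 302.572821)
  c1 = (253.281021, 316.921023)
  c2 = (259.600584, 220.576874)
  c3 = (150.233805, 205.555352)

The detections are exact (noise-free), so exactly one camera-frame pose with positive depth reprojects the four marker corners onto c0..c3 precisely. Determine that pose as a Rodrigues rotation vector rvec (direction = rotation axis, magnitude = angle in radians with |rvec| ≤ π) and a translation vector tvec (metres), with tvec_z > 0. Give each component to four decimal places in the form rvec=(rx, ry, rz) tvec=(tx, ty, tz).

rvec=(-0.6473, -0.1798, 0.0801) tvec=(-0.1565, 0.0439, 1.1854)

Intrinsics K: fx=810.1, fy=837.7, cx=307.0, cy=228.4
Marker side s = 0.167 m; corners in marker frame (Z=0):
  M0 = (-0.0835, +0.0835, 0)
  M1 = (+0.0835, +0.0835, 0)
  M2 = (+0.0835, -0.0835, 0)
  M3 = (-0.0835, -0.0835, 0)
Detected image corners:
  c0 = (133.926353, 302.572821) px
  c1 = (253.281021, 316.921023) px
  c2 = (259.600584, 220.576874) px
  c3 = (150.233805, 205.555352) px
Planar DLT: solve 8×8 A·h = b for H (H[2,2]=1):
  H  [+707.29894 -169.30307 +200.07170]
  H  [+119.21668 +445.28432 +259.41640]
  H  [+0.11934 -0.51117 +1.00000]
B = K⁻¹H; ‖b₁‖=0.843604, ‖b₂‖=0.843604; λ = 2/(‖b₁‖+‖b₂‖) = 1.185390, sign → tz>0 ⇒ λ=+1.185390
r₁ = λ·B[:,0] = (+0.98135,+0.13013,+0.14147); r₂ = λ·B[:,1] = (-0.01811,+0.79531,-0.60593)
r₃ = r₁×r₂ = (-0.19136,+0.59207,+0.78284); SVD([r₁ r₂ r₃]) → R = UVᵀ:
  R  [+0.98135 -0.01811 -0.19136]
  R  [+0.13013 +0.79531 +0.59207]
  R  [+0.14147 -0.60593 +0.78284]
t = (-0.15646, +0.04389, +1.18539) m
tr R = 2.559498; θ = arccos((tr R − 1)/2) = 0.676532 rad = 38.762°
axis k = ((R−Rᵀ)₃₂, (R−Rᵀ)₁₃, (R−Rᵀ)₂₁) / (2 sinθ) = (-0.956733, -0.265799, +0.118380)
rvec = θ·k = (-0.647260, -0.179821, +0.080088)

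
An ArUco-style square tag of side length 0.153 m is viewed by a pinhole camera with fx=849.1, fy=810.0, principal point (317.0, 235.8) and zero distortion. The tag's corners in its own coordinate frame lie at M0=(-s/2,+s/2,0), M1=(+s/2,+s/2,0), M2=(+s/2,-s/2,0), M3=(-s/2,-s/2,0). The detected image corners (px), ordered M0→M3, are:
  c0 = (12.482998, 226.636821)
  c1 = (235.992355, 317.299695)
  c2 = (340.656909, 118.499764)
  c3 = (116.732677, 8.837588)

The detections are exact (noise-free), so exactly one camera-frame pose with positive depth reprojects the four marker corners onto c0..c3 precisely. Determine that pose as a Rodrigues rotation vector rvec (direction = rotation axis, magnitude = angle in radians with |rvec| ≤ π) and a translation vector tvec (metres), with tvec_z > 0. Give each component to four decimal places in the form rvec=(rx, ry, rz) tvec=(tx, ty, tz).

rvec=(0.1852, -0.2271, 0.4506) tvec=(-0.0863, -0.0423, 0.5333)

Intrinsics K: fx=849.1, fy=810.0, cx=317.0, cy=235.8
Marker side s = 0.153 m; corners in marker frame (Z=0):
  M0 = (-0.0765, +0.0765, 0)
  M1 = (+0.0765, +0.0765, 0)
  M2 = (+0.0765, -0.0765, 0)
  M3 = (-0.0765, -0.0765, 0)
Detected image corners:
  c0 = (12.482998, 226.636821) px
  c1 = (235.992355, 317.299695) px
  c2 = (340.656909, 118.499764) px
  c3 = (116.732677, 8.837588) px
Planar DLT: solve 8×8 A·h = b for H (H[2,2]=1):
  H  [+1547.24864 -640.91583 +179.64374]
  H  [+734.43330 +1398.95439 +171.55544]
  H  [+0.48209 +0.23721 +1.00000]
B = K⁻¹H; ‖b₁‖=1.875282, ‖b₂‖=1.875282; λ = 2/(‖b₁‖+‖b₂‖) = 0.533253, sign → tz>0 ⇒ λ=+0.533253
r₁ = λ·B[:,0] = (+0.87573,+0.40867,+0.25707); r₂ = λ·B[:,1] = (-0.44973,+0.88416,+0.12650)
r₃ = r₁×r₂ = (-0.17560,-0.22639,+0.95808); SVD([r₁ r₂ r₃]) → R = UVᵀ:
  R  [+0.87573 -0.44973 -0.17560]
  R  [+0.40867 +0.88416 -0.22639]
  R  [+0.25707 +0.12650 +0.95808]
t = (-0.08626, -0.04229, +0.53325) m
tr R = 2.717967; θ = arccos((tr R − 1)/2) = 0.537515 rad = 30.797°
axis k = ((R−Rᵀ)₃₂, (R−Rᵀ)₁₃, (R−Rᵀ)₂₁) / (2 sinθ) = (+0.344614, -0.422530, +0.838278)
rvec = θ·k = (+0.185235, -0.227117, +0.450587)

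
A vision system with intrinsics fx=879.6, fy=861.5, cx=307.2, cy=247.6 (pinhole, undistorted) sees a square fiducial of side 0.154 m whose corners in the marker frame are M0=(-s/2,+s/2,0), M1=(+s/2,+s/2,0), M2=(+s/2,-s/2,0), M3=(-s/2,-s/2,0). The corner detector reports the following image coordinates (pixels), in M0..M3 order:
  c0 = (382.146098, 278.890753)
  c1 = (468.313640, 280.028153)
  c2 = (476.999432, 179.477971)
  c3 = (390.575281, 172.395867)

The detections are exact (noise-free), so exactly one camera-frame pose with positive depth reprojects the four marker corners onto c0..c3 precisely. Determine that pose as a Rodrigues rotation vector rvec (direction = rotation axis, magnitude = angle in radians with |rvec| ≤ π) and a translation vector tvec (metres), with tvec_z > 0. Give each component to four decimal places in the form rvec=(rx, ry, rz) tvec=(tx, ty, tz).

rvec=(0.0878, -0.4920, 0.0518) tvec=(0.1795, -0.0291, 1.2782)

Intrinsics K: fx=879.6, fy=861.5, cx=307.2, cy=247.6
Marker side s = 0.154 m; corners in marker frame (Z=0):
  M0 = (-0.0770, +0.0770, 0)
  M1 = (+0.0770, +0.0770, 0)
  M2 = (+0.0770, -0.0770, 0)
  M3 = (-0.0770, -0.0770, 0)
Detected image corners:
  c0 = (382.146098, 278.890753) px
  c1 = (468.313640, 280.028153) px
  c2 = (476.999432, 179.477971) px
  c3 = (390.575281, 172.395867) px
Planar DLT: solve 8×8 A·h = b for H (H[2,2]=1):
  H  [+719.56028 -31.51135 +430.72162]
  H  [+111.00176 +684.43935 +227.98029]
  H  [+0.37066 +0.05607 +1.00000]
B = K⁻¹H; ‖b₁‖=0.782341, ‖b₂‖=0.782341; λ = 2/(‖b₁‖+‖b₂‖) = 1.278214, sign → tz>0 ⇒ λ=+1.278214
r₁ = λ·B[:,0] = (+0.88018,+0.02853,+0.47378); r₂ = λ·B[:,1] = (-0.07082,+0.99491,+0.07166)
r₃ = r₁×r₂ = (-0.46933,-0.09663,+0.87772); SVD([r₁ r₂ r₃]) → R = UVᵀ:
  R  [+0.88018 -0.07082 -0.46933]
  R  [+0.02853 +0.99491 -0.09663]
  R  [+0.47378 +0.07166 +0.87772]
t = (+0.17950, -0.02911, +1.27821) m
tr R = 2.752813; θ = arccos((tr R − 1)/2) = 0.502447 rad = 28.788°
axis k = ((R−Rᵀ)₃₂, (R−Rᵀ)₁₃, (R−Rᵀ)₂₁) / (2 sinθ) = (+0.174734, -0.979198, +0.103148)
rvec = θ·k = (+0.087794, -0.491995, +0.051827)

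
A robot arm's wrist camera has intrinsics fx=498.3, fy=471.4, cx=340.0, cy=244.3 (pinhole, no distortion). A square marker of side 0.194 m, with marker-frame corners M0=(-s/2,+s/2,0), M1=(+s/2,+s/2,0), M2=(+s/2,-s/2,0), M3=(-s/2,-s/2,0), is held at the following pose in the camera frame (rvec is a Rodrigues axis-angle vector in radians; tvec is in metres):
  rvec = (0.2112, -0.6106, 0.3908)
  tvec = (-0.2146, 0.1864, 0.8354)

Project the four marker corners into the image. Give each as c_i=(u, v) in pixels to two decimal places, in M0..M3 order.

Intrinsics K: fx=498.3, fy=471.4, cx=340.0, cy=244.3
Marker side s = 0.194 m; corners in marker frame (Z=0):
  M0 = (-0.0970, +0.0970, 0)
  M1 = (+0.0970, +0.0970, 0)
  M2 = (+0.0970, -0.0970, 0)
  M3 = (-0.0970, -0.0970, 0)
rvec = (0.2112, -0.6106, 0.3908), |rvec| = θ = 0.75509 rad = 43.264°
Rodrigues: sinθ=0.68535, 1−cosθ=0.27179; R = I + sinθ·[k]× + (1−cosθ)·[k]×²:
    [+0.74947 -0.41618 -0.51486]
    [+0.29323 +0.90593 -0.30544]
    [+0.59355 +0.07795 +0.80101]
t = (-0.2146, 0.1864, 0.8354) m
M0: Pc = R·M0+t = (-0.32767, +0.24583, +0.78539); u = 498.3·(-0.32767)/0.78539 + 340.0 = 132.1059, v = 471.4·(+0.24583)/0.78539 + 244.3 = 391.8518
M1: Pc = R·M1+t = (-0.18227, +0.30272, +0.90054); u = 498.3·(-0.18227)/0.90054 + 340.0 = 239.1427, v = 471.4·(+0.30272)/0.90054 + 244.3 = 402.7634
M2: Pc = R·M2+t = (-0.10153, +0.12697, +0.88541); u = 498.3·(-0.10153)/0.88541 + 340.0 = 282.8593, v = 471.4·(+0.12697)/0.88541 + 244.3 = 311.8986
M3: Pc = R·M3+t = (-0.24693, +0.07008, +0.77026); u = 498.3·(-0.24693)/0.77026 + 340.0 = 180.2564, v = 471.4·(+0.07008)/0.77026 + 244.3 = 287.1891

c0=(132.11, 391.85) c1=(239.14, 402.76) c2=(282.86, 311.90) c3=(180.26, 287.19)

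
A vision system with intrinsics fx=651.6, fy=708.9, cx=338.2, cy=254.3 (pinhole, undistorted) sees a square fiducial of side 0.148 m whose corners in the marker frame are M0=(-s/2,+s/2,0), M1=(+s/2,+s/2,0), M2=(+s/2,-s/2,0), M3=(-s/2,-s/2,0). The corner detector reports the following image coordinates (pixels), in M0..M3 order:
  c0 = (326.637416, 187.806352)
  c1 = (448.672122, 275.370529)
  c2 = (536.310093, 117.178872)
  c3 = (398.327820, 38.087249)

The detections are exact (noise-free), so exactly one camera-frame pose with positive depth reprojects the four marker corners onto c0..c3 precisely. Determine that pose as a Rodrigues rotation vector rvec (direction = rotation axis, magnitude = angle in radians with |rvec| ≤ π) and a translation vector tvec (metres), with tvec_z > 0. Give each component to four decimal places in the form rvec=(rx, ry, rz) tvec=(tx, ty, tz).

Intrinsics K: fx=651.6, fy=708.9, cx=338.2, cy=254.3
Marker side s = 0.148 m; corners in marker frame (Z=0):
  M0 = (-0.0740, +0.0740, 0)
  M1 = (+0.0740, +0.0740, 0)
  M2 = (+0.0740, -0.0740, 0)
  M3 = (-0.0740, -0.0740, 0)
Detected image corners:
  c0 = (326.637416, 187.806352) px
  c1 = (448.672122, 275.370529) px
  c2 = (536.310093, 117.178872) px
  c3 = (398.327820, 38.087249) px
Planar DLT: solve 8×8 A·h = b for H (H[2,2]=1):
  H  [+613.25996 -342.89186 +423.19298]
  H  [+468.72591 +1108.70935 +155.28196]
  H  [-0.61610 +0.45130 +1.00000]
B = K⁻¹H; ‖b₁‖=1.657663, ‖b₂‖=1.657663; λ = 2/(‖b₁‖+‖b₂‖) = 0.603259, sign → tz>0 ⇒ λ=+0.603259
r₁ = λ·B[:,0] = (+0.76067,+0.53220,-0.37167); r₂ = λ·B[:,1] = (-0.45876,+0.84583,+0.27225)
r₃ = r₁×r₂ = (+0.45926,-0.03658,+0.88755); SVD([r₁ r₂ r₃]) → R = UVᵀ:
  R  [+0.76067 -0.45876 +0.45926]
  R  [+0.53220 +0.84583 -0.03658]
  R  [-0.37167 +0.27225 +0.88755]
t = (+0.07869, -0.08426, +0.60326) m
tr R = 2.494045; θ = arccos((tr R − 1)/2) = 0.727224 rad = 41.667°
axis k = ((R−Rᵀ)₃₂, (R−Rᵀ)₁₃, (R−Rᵀ)₂₁) / (2 sinθ) = (+0.232276, +0.624949, +0.745310)
rvec = θ·k = (+0.168917, +0.454478, +0.542007)

rvec=(0.1689, 0.4545, 0.5420) tvec=(0.0787, -0.0843, 0.6033)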